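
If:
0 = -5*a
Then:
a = 0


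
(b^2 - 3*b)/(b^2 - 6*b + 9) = b/(b - 3)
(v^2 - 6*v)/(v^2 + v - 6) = v*(v - 6)/(v^2 + v - 6)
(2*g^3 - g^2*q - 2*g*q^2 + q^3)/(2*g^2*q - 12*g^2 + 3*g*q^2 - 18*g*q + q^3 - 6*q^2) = (2*g^2 - 3*g*q + q^2)/(2*g*q - 12*g + q^2 - 6*q)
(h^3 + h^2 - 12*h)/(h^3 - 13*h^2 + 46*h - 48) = h*(h + 4)/(h^2 - 10*h + 16)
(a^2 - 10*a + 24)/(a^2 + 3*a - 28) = (a - 6)/(a + 7)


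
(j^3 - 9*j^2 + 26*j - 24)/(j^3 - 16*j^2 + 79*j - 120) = (j^2 - 6*j + 8)/(j^2 - 13*j + 40)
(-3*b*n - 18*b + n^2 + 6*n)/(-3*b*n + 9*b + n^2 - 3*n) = (n + 6)/(n - 3)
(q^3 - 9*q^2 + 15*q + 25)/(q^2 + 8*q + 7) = (q^2 - 10*q + 25)/(q + 7)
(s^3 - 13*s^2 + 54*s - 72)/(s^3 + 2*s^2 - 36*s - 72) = (s^2 - 7*s + 12)/(s^2 + 8*s + 12)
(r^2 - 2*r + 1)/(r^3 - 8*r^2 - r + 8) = (r - 1)/(r^2 - 7*r - 8)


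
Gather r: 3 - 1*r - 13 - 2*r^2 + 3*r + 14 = -2*r^2 + 2*r + 4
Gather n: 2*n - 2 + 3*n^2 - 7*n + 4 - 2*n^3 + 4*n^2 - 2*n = -2*n^3 + 7*n^2 - 7*n + 2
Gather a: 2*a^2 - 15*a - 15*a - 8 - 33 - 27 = 2*a^2 - 30*a - 68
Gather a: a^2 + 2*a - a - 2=a^2 + a - 2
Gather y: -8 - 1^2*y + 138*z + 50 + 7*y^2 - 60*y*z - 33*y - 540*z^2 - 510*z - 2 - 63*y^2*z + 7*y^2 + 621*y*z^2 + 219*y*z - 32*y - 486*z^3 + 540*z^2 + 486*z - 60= y^2*(14 - 63*z) + y*(621*z^2 + 159*z - 66) - 486*z^3 + 114*z - 20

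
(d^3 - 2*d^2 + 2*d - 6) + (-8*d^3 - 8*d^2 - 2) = -7*d^3 - 10*d^2 + 2*d - 8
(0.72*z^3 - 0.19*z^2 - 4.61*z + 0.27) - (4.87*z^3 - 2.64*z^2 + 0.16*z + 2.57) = -4.15*z^3 + 2.45*z^2 - 4.77*z - 2.3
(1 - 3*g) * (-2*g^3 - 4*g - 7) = 6*g^4 - 2*g^3 + 12*g^2 + 17*g - 7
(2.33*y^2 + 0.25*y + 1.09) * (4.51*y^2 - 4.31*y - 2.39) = 10.5083*y^4 - 8.9148*y^3 - 1.7303*y^2 - 5.2954*y - 2.6051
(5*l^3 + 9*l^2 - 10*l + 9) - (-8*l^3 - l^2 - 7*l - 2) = 13*l^3 + 10*l^2 - 3*l + 11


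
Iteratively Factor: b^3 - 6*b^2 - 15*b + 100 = (b - 5)*(b^2 - b - 20) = (b - 5)*(b + 4)*(b - 5)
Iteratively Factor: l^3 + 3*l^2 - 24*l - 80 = (l + 4)*(l^2 - l - 20) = (l + 4)^2*(l - 5)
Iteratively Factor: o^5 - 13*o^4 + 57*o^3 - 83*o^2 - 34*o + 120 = (o - 3)*(o^4 - 10*o^3 + 27*o^2 - 2*o - 40) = (o - 4)*(o - 3)*(o^3 - 6*o^2 + 3*o + 10) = (o - 4)*(o - 3)*(o + 1)*(o^2 - 7*o + 10) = (o - 4)*(o - 3)*(o - 2)*(o + 1)*(o - 5)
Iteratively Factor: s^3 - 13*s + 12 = (s + 4)*(s^2 - 4*s + 3) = (s - 3)*(s + 4)*(s - 1)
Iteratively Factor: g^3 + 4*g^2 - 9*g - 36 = (g + 4)*(g^2 - 9) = (g - 3)*(g + 4)*(g + 3)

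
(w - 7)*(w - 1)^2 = w^3 - 9*w^2 + 15*w - 7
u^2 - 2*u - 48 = (u - 8)*(u + 6)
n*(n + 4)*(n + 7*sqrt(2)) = n^3 + 4*n^2 + 7*sqrt(2)*n^2 + 28*sqrt(2)*n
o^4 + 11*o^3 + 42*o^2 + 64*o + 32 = (o + 1)*(o + 2)*(o + 4)^2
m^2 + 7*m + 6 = (m + 1)*(m + 6)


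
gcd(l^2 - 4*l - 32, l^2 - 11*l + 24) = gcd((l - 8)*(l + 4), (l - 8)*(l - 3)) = l - 8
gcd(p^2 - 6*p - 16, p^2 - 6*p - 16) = p^2 - 6*p - 16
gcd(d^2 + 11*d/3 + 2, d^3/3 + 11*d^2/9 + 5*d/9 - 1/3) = d + 3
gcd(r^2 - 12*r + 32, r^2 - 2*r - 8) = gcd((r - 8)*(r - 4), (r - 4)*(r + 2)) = r - 4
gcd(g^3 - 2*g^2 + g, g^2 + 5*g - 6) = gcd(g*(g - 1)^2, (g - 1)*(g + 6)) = g - 1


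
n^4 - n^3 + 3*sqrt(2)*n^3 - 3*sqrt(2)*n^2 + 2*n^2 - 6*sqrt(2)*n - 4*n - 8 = (n - 2)*(n + 1)*(n + sqrt(2))*(n + 2*sqrt(2))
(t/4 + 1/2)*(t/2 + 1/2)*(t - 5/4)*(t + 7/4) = t^4/8 + 7*t^3/16 + 21*t^2/128 - 89*t/128 - 35/64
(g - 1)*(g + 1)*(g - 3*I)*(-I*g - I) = -I*g^4 - 3*g^3 - I*g^3 - 3*g^2 + I*g^2 + 3*g + I*g + 3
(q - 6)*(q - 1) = q^2 - 7*q + 6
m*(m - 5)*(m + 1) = m^3 - 4*m^2 - 5*m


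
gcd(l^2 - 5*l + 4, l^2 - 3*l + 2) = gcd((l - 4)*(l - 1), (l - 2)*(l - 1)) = l - 1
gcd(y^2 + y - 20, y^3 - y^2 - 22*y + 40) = y^2 + y - 20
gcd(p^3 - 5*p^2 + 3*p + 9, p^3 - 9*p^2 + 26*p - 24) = p - 3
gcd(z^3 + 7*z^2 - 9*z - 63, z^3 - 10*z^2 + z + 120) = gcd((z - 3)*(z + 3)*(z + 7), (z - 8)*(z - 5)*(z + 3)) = z + 3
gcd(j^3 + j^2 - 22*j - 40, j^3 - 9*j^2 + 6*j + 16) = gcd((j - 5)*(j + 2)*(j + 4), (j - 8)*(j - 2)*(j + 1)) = 1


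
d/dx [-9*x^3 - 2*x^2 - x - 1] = -27*x^2 - 4*x - 1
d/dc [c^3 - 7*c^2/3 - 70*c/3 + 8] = 3*c^2 - 14*c/3 - 70/3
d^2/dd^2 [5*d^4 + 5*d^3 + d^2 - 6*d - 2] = 60*d^2 + 30*d + 2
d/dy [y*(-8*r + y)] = -8*r + 2*y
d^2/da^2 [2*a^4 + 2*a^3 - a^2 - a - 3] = 24*a^2 + 12*a - 2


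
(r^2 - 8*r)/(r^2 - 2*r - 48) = r/(r + 6)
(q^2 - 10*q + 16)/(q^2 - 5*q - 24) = (q - 2)/(q + 3)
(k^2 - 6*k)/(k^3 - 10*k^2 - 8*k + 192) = k/(k^2 - 4*k - 32)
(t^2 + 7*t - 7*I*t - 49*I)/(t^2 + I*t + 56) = (t + 7)/(t + 8*I)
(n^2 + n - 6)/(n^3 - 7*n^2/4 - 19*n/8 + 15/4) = 8*(n + 3)/(8*n^2 + 2*n - 15)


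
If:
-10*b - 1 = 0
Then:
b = -1/10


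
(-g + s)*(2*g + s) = -2*g^2 + g*s + s^2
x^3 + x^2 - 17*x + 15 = (x - 3)*(x - 1)*(x + 5)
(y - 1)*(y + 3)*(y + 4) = y^3 + 6*y^2 + 5*y - 12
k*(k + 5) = k^2 + 5*k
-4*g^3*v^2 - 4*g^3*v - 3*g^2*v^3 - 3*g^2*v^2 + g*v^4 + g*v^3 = v*(-4*g + v)*(g + v)*(g*v + g)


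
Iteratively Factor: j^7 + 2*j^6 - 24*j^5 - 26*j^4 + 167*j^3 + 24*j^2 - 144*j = (j + 4)*(j^6 - 2*j^5 - 16*j^4 + 38*j^3 + 15*j^2 - 36*j) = (j + 1)*(j + 4)*(j^5 - 3*j^4 - 13*j^3 + 51*j^2 - 36*j) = (j - 1)*(j + 1)*(j + 4)*(j^4 - 2*j^3 - 15*j^2 + 36*j) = (j - 3)*(j - 1)*(j + 1)*(j + 4)*(j^3 + j^2 - 12*j) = (j - 3)*(j - 1)*(j + 1)*(j + 4)^2*(j^2 - 3*j) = (j - 3)^2*(j - 1)*(j + 1)*(j + 4)^2*(j)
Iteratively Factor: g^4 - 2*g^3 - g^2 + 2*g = (g - 1)*(g^3 - g^2 - 2*g) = (g - 2)*(g - 1)*(g^2 + g) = (g - 2)*(g - 1)*(g + 1)*(g)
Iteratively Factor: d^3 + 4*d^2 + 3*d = (d)*(d^2 + 4*d + 3) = d*(d + 3)*(d + 1)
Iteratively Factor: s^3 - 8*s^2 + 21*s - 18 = (s - 3)*(s^2 - 5*s + 6) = (s - 3)^2*(s - 2)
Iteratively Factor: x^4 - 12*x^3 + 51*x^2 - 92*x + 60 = (x - 2)*(x^3 - 10*x^2 + 31*x - 30) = (x - 5)*(x - 2)*(x^2 - 5*x + 6) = (x - 5)*(x - 3)*(x - 2)*(x - 2)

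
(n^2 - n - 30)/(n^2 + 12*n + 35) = (n - 6)/(n + 7)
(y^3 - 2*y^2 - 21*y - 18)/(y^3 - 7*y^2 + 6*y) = (y^2 + 4*y + 3)/(y*(y - 1))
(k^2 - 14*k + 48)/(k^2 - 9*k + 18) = (k - 8)/(k - 3)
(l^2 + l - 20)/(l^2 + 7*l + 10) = (l - 4)/(l + 2)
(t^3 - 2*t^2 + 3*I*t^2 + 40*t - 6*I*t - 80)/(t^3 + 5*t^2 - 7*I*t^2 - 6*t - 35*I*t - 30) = (t^3 + t^2*(-2 + 3*I) + t*(40 - 6*I) - 80)/(t^3 + t^2*(5 - 7*I) + t*(-6 - 35*I) - 30)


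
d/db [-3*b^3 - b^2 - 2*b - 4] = -9*b^2 - 2*b - 2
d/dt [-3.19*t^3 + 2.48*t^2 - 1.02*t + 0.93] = -9.57*t^2 + 4.96*t - 1.02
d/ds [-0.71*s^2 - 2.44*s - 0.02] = -1.42*s - 2.44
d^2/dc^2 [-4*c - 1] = 0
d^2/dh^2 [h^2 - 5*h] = 2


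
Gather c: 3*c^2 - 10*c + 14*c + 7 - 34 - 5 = 3*c^2 + 4*c - 32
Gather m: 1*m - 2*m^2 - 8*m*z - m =-2*m^2 - 8*m*z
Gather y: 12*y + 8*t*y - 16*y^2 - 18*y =-16*y^2 + y*(8*t - 6)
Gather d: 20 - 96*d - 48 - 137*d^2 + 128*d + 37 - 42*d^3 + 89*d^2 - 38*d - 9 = -42*d^3 - 48*d^2 - 6*d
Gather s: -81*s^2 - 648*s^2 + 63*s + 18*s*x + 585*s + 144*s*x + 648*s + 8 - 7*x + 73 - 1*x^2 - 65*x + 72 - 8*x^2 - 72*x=-729*s^2 + s*(162*x + 1296) - 9*x^2 - 144*x + 153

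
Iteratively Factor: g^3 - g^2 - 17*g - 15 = (g + 3)*(g^2 - 4*g - 5) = (g - 5)*(g + 3)*(g + 1)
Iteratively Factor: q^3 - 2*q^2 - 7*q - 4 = (q - 4)*(q^2 + 2*q + 1) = (q - 4)*(q + 1)*(q + 1)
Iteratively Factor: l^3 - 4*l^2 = (l)*(l^2 - 4*l) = l*(l - 4)*(l)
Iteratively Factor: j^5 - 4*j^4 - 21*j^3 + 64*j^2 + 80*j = (j - 5)*(j^4 + j^3 - 16*j^2 - 16*j) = (j - 5)*(j + 1)*(j^3 - 16*j) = (j - 5)*(j - 4)*(j + 1)*(j^2 + 4*j) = j*(j - 5)*(j - 4)*(j + 1)*(j + 4)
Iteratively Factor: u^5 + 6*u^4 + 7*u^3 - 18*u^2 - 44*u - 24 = (u + 2)*(u^4 + 4*u^3 - u^2 - 16*u - 12) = (u + 2)^2*(u^3 + 2*u^2 - 5*u - 6) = (u + 1)*(u + 2)^2*(u^2 + u - 6) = (u - 2)*(u + 1)*(u + 2)^2*(u + 3)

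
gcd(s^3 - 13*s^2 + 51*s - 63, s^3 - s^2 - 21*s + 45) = s^2 - 6*s + 9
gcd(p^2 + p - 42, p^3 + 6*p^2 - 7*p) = p + 7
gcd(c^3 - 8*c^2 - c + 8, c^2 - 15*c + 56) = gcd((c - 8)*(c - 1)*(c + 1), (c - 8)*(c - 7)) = c - 8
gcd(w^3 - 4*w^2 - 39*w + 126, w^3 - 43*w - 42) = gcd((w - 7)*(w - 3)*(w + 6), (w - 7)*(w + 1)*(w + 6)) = w^2 - w - 42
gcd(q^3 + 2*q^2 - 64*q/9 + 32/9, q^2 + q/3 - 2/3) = q - 2/3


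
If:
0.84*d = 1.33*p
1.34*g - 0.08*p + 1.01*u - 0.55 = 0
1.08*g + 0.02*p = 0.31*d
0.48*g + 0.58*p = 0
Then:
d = 0.00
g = 0.00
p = 0.00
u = 0.54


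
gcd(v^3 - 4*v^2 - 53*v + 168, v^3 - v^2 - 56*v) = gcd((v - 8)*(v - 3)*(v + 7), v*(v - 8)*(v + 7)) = v^2 - v - 56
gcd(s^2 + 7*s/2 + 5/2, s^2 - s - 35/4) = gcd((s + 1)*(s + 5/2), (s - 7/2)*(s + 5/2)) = s + 5/2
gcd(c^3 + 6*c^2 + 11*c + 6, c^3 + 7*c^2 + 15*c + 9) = c^2 + 4*c + 3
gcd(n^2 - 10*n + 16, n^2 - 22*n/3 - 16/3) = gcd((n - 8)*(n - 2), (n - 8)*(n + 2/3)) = n - 8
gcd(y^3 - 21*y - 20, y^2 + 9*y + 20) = y + 4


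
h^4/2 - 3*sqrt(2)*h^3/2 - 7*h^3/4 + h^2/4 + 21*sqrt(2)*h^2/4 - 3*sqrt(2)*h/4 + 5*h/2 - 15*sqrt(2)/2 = (h/2 + 1/2)*(h - 5/2)*(h - 2)*(h - 3*sqrt(2))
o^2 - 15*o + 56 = (o - 8)*(o - 7)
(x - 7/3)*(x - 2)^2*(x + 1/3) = x^4 - 6*x^3 + 101*x^2/9 - 44*x/9 - 28/9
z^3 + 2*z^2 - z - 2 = (z - 1)*(z + 1)*(z + 2)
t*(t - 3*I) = t^2 - 3*I*t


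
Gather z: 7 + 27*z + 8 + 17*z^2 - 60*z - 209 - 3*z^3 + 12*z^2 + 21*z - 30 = -3*z^3 + 29*z^2 - 12*z - 224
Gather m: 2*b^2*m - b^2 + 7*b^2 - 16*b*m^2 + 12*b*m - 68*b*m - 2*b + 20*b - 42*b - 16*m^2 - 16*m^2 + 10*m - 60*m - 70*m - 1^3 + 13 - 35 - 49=6*b^2 - 24*b + m^2*(-16*b - 32) + m*(2*b^2 - 56*b - 120) - 72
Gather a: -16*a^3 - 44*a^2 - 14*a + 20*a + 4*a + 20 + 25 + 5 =-16*a^3 - 44*a^2 + 10*a + 50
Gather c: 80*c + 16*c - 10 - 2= 96*c - 12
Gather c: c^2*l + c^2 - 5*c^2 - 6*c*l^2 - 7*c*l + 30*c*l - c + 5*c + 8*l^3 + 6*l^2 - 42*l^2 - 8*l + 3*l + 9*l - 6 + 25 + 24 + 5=c^2*(l - 4) + c*(-6*l^2 + 23*l + 4) + 8*l^3 - 36*l^2 + 4*l + 48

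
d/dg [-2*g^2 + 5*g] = 5 - 4*g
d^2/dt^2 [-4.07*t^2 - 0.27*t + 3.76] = -8.14000000000000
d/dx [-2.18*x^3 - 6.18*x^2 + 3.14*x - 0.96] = -6.54*x^2 - 12.36*x + 3.14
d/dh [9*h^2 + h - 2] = 18*h + 1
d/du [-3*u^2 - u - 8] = -6*u - 1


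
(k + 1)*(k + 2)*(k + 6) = k^3 + 9*k^2 + 20*k + 12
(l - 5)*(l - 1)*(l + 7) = l^3 + l^2 - 37*l + 35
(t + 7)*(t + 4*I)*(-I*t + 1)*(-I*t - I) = -t^4 - 8*t^3 - 5*I*t^3 - 3*t^2 - 40*I*t^2 + 32*t - 35*I*t + 28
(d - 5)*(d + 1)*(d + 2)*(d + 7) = d^4 + 5*d^3 - 27*d^2 - 101*d - 70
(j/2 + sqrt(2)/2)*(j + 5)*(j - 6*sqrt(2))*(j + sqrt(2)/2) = j^4/2 - 9*sqrt(2)*j^3/4 + 5*j^3/2 - 45*sqrt(2)*j^2/4 - 17*j^2/2 - 85*j/2 - 3*sqrt(2)*j - 15*sqrt(2)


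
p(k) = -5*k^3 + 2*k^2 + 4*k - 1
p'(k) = -15*k^2 + 4*k + 4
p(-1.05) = 2.79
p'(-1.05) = -16.74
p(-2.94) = 131.59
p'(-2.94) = -137.41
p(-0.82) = -0.18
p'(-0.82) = -9.37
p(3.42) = -163.94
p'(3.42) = -157.77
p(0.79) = 0.94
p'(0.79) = -2.20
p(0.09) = -0.63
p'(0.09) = 4.24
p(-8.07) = 2724.76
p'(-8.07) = -1005.15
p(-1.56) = 16.61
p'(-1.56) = -38.74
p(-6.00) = 1127.00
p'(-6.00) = -560.00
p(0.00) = -1.00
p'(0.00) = 4.00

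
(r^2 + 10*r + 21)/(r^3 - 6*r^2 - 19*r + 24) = (r + 7)/(r^2 - 9*r + 8)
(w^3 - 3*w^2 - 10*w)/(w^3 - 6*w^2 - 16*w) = (w - 5)/(w - 8)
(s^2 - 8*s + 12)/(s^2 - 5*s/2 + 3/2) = 2*(s^2 - 8*s + 12)/(2*s^2 - 5*s + 3)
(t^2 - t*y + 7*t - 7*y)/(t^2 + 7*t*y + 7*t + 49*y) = (t - y)/(t + 7*y)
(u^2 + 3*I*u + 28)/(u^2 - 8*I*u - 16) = (u + 7*I)/(u - 4*I)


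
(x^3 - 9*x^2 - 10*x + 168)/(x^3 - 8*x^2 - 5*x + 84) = (x^2 - 2*x - 24)/(x^2 - x - 12)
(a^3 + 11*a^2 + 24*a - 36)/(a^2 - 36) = (a^2 + 5*a - 6)/(a - 6)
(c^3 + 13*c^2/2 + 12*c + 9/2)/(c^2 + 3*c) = c + 7/2 + 3/(2*c)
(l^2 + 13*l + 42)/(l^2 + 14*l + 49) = (l + 6)/(l + 7)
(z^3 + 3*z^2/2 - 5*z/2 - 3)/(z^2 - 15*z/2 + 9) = (z^2 + 3*z + 2)/(z - 6)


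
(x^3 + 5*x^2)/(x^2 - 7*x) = x*(x + 5)/(x - 7)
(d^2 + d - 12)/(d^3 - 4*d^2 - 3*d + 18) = (d + 4)/(d^2 - d - 6)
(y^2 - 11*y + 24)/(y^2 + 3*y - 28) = (y^2 - 11*y + 24)/(y^2 + 3*y - 28)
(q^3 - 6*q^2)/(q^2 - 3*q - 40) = q^2*(6 - q)/(-q^2 + 3*q + 40)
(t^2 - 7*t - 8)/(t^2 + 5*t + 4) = (t - 8)/(t + 4)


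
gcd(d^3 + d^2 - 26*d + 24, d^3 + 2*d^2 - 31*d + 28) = d^2 - 5*d + 4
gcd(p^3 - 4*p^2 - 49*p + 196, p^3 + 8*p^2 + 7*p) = p + 7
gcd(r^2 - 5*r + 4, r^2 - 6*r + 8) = r - 4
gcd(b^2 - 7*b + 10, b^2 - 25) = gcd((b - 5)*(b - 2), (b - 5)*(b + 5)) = b - 5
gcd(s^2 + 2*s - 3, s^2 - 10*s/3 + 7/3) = s - 1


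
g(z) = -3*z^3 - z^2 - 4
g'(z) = -9*z^2 - 2*z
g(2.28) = -44.76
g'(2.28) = -51.35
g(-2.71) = 48.36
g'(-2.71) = -60.68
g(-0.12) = -4.01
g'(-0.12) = 0.11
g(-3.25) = 88.42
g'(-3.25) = -88.56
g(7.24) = -1194.93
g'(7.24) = -486.24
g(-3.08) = 74.17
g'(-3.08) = -79.22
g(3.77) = -178.96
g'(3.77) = -135.46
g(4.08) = -224.40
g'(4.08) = -157.98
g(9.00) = -2272.00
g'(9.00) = -747.00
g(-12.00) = 5036.00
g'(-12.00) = -1272.00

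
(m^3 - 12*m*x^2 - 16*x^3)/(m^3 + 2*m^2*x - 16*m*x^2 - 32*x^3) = (m + 2*x)/(m + 4*x)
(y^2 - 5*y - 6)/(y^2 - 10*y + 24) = (y + 1)/(y - 4)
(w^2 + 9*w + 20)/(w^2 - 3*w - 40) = (w + 4)/(w - 8)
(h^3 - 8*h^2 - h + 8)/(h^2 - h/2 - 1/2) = 2*(h^2 - 7*h - 8)/(2*h + 1)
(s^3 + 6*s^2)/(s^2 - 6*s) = s*(s + 6)/(s - 6)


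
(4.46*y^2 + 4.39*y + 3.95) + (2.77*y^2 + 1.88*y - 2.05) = 7.23*y^2 + 6.27*y + 1.9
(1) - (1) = 0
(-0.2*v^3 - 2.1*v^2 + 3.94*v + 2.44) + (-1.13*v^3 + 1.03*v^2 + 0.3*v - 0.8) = -1.33*v^3 - 1.07*v^2 + 4.24*v + 1.64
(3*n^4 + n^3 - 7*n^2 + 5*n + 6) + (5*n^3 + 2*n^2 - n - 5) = 3*n^4 + 6*n^3 - 5*n^2 + 4*n + 1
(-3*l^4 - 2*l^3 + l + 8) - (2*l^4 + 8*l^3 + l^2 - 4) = -5*l^4 - 10*l^3 - l^2 + l + 12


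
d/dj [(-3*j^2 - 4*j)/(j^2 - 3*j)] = 13/(j^2 - 6*j + 9)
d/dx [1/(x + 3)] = -1/(x + 3)^2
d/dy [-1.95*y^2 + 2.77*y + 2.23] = 2.77 - 3.9*y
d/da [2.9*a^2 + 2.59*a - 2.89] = 5.8*a + 2.59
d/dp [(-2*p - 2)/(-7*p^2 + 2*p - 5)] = 14*(-p^2 - 2*p + 1)/(49*p^4 - 28*p^3 + 74*p^2 - 20*p + 25)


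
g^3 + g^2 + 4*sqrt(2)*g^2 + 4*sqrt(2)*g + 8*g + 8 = (g + 1)*(g + 2*sqrt(2))^2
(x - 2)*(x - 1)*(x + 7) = x^3 + 4*x^2 - 19*x + 14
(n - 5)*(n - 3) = n^2 - 8*n + 15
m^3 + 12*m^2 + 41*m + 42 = (m + 2)*(m + 3)*(m + 7)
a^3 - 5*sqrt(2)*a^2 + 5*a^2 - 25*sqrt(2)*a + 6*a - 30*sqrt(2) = (a + 2)*(a + 3)*(a - 5*sqrt(2))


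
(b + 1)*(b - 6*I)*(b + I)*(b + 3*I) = b^4 + b^3 - 2*I*b^3 + 21*b^2 - 2*I*b^2 + 21*b + 18*I*b + 18*I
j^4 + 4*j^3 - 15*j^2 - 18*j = j*(j - 3)*(j + 1)*(j + 6)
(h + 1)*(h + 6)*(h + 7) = h^3 + 14*h^2 + 55*h + 42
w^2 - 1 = (w - 1)*(w + 1)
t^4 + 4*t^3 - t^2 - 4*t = t*(t - 1)*(t + 1)*(t + 4)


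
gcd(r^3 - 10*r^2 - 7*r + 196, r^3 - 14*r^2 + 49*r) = r^2 - 14*r + 49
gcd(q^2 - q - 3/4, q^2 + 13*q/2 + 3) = q + 1/2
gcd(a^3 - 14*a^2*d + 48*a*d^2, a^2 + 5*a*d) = a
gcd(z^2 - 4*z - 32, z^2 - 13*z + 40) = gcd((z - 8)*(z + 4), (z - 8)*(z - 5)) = z - 8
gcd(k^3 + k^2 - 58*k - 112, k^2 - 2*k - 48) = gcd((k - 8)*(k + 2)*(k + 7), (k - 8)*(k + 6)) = k - 8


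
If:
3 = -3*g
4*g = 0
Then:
No Solution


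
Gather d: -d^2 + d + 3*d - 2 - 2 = -d^2 + 4*d - 4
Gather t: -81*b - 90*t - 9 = -81*b - 90*t - 9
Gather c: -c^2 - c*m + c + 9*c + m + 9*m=-c^2 + c*(10 - m) + 10*m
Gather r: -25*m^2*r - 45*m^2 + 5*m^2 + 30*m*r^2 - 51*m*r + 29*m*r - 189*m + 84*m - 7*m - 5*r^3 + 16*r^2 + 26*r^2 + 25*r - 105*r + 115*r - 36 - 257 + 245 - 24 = -40*m^2 - 112*m - 5*r^3 + r^2*(30*m + 42) + r*(-25*m^2 - 22*m + 35) - 72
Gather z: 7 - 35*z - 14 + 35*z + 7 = 0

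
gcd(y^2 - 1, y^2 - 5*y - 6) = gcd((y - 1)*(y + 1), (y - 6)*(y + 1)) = y + 1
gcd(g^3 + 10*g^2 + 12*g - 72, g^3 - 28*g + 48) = g^2 + 4*g - 12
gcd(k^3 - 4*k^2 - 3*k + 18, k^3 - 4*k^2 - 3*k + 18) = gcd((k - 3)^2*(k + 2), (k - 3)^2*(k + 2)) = k^3 - 4*k^2 - 3*k + 18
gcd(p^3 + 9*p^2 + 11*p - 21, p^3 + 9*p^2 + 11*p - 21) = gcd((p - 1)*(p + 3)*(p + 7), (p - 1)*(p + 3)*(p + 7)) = p^3 + 9*p^2 + 11*p - 21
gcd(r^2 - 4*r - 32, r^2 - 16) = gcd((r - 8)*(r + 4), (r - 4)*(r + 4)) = r + 4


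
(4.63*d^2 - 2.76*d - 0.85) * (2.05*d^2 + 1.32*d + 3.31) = 9.4915*d^4 + 0.453600000000001*d^3 + 9.9396*d^2 - 10.2576*d - 2.8135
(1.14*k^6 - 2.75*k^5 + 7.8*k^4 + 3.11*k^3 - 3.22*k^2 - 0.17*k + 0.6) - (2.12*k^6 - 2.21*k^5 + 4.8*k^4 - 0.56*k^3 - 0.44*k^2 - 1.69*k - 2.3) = -0.98*k^6 - 0.54*k^5 + 3.0*k^4 + 3.67*k^3 - 2.78*k^2 + 1.52*k + 2.9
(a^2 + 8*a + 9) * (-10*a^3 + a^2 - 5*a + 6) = -10*a^5 - 79*a^4 - 87*a^3 - 25*a^2 + 3*a + 54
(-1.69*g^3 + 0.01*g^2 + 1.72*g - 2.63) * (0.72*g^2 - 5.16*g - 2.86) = -1.2168*g^5 + 8.7276*g^4 + 6.0202*g^3 - 10.7974*g^2 + 8.6516*g + 7.5218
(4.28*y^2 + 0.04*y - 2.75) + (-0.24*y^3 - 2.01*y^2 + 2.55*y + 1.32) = -0.24*y^3 + 2.27*y^2 + 2.59*y - 1.43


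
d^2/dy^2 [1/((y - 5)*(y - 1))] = 2*((y - 5)^2 + (y - 5)*(y - 1) + (y - 1)^2)/((y - 5)^3*(y - 1)^3)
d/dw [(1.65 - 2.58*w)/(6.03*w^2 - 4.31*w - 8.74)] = (15.5574*w^2 - 19.899*w + 29.6607)/(36.3609*w^4 - 51.9786*w^3 - 86.8283*w^2 + 75.3388*w + 76.3876)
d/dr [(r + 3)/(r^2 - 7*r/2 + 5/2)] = 4*(-r^2 - 6*r + 13)/(4*r^4 - 28*r^3 + 69*r^2 - 70*r + 25)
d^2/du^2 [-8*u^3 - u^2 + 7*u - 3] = -48*u - 2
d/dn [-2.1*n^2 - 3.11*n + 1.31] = -4.2*n - 3.11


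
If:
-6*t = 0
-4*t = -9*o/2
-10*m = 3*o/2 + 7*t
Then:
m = 0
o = 0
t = 0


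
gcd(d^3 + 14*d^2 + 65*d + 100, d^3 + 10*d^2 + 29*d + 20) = d^2 + 9*d + 20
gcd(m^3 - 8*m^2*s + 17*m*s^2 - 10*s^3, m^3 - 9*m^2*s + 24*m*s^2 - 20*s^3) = m^2 - 7*m*s + 10*s^2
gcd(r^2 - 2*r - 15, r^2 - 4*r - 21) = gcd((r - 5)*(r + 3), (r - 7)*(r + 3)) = r + 3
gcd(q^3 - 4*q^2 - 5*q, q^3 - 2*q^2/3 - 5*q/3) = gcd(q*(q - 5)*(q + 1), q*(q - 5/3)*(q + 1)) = q^2 + q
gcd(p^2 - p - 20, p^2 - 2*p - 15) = p - 5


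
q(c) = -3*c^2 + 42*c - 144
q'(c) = 42 - 6*c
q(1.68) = -81.91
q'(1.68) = 31.92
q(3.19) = -40.55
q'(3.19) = 22.86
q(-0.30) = -156.87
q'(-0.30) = 43.80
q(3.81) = -27.53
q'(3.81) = 19.14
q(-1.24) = -200.69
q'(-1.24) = 49.44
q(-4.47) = -391.68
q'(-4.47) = 68.82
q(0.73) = -114.94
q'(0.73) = 37.62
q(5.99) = -0.06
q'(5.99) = 6.06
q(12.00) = -72.00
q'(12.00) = -30.00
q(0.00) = -144.00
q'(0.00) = 42.00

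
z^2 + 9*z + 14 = (z + 2)*(z + 7)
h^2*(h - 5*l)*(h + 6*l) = h^4 + h^3*l - 30*h^2*l^2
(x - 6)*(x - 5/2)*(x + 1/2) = x^3 - 8*x^2 + 43*x/4 + 15/2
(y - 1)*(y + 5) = y^2 + 4*y - 5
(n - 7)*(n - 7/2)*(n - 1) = n^3 - 23*n^2/2 + 35*n - 49/2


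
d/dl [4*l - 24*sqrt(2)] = 4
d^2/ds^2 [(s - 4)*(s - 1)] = 2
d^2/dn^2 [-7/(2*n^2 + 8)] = 7*(4 - 3*n^2)/(n^2 + 4)^3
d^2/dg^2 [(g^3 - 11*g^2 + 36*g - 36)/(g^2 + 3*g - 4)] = 4*(41*g^3 - 138*g^2 + 78*g - 106)/(g^6 + 9*g^5 + 15*g^4 - 45*g^3 - 60*g^2 + 144*g - 64)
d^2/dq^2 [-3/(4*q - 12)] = -3/(2*(q - 3)^3)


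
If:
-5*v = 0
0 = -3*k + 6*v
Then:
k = 0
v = 0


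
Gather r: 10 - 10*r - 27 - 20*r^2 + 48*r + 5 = -20*r^2 + 38*r - 12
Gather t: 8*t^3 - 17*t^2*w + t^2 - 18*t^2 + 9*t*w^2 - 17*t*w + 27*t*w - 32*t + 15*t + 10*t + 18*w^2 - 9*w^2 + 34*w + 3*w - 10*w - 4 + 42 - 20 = 8*t^3 + t^2*(-17*w - 17) + t*(9*w^2 + 10*w - 7) + 9*w^2 + 27*w + 18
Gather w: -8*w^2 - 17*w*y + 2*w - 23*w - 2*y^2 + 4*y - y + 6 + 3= -8*w^2 + w*(-17*y - 21) - 2*y^2 + 3*y + 9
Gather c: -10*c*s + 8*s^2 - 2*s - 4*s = -10*c*s + 8*s^2 - 6*s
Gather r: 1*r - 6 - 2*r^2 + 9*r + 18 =-2*r^2 + 10*r + 12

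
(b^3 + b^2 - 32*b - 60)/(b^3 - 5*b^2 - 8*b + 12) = (b + 5)/(b - 1)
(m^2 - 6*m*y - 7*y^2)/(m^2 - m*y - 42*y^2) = (m + y)/(m + 6*y)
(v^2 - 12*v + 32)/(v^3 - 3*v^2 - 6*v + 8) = (v - 8)/(v^2 + v - 2)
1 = 1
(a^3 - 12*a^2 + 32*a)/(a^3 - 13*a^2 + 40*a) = (a - 4)/(a - 5)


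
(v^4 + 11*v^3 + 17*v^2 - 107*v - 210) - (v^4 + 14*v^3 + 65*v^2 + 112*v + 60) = -3*v^3 - 48*v^2 - 219*v - 270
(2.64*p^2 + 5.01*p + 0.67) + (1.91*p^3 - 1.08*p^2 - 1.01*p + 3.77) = 1.91*p^3 + 1.56*p^2 + 4.0*p + 4.44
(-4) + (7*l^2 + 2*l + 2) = 7*l^2 + 2*l - 2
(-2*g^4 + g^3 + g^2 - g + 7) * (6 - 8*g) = 16*g^5 - 20*g^4 - 2*g^3 + 14*g^2 - 62*g + 42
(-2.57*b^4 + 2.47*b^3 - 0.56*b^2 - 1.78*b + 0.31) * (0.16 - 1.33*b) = 3.4181*b^5 - 3.6963*b^4 + 1.14*b^3 + 2.2778*b^2 - 0.6971*b + 0.0496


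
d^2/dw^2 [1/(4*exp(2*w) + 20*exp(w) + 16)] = (2*(2*exp(w) + 5)^2*exp(w) - (4*exp(w) + 5)*(exp(2*w) + 5*exp(w) + 4))*exp(w)/(4*(exp(2*w) + 5*exp(w) + 4)^3)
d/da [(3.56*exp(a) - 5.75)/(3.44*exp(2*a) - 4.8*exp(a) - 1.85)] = (-12.2464*exp(2*a) + 39.56*exp(a) - 34.186)*exp(a)/(11.8336*exp(4*a) - 33.024*exp(3*a) + 10.312*exp(2*a) + 17.76*exp(a) + 3.4225)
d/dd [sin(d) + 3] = cos(d)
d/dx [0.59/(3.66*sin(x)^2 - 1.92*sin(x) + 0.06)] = (1.1328 - 4.3188*sin(x))*cos(x)/(3.66*sin(x)^2 - 1.92*sin(x) + 0.06)^2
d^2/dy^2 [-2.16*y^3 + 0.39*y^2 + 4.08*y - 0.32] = 0.78 - 12.96*y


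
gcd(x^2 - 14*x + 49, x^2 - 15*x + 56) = x - 7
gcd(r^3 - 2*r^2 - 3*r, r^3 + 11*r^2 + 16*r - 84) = 1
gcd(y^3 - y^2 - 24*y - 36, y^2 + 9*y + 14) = y + 2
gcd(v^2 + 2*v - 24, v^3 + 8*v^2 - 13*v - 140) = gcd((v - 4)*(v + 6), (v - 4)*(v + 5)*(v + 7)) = v - 4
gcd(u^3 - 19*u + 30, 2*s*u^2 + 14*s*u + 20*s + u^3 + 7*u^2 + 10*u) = u + 5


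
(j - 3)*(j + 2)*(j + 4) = j^3 + 3*j^2 - 10*j - 24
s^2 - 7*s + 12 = (s - 4)*(s - 3)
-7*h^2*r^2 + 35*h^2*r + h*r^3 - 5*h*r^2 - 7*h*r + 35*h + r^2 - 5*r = (-7*h + r)*(r - 5)*(h*r + 1)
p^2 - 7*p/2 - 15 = (p - 6)*(p + 5/2)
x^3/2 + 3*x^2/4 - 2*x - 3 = (x/2 + 1)*(x - 2)*(x + 3/2)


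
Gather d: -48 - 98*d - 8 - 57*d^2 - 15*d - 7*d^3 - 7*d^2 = -7*d^3 - 64*d^2 - 113*d - 56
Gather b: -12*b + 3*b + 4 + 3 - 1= 6 - 9*b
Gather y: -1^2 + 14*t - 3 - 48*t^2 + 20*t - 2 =-48*t^2 + 34*t - 6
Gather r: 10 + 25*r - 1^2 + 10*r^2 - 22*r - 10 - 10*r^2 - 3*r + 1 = 0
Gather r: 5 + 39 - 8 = 36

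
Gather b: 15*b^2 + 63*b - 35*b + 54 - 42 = 15*b^2 + 28*b + 12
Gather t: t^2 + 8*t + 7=t^2 + 8*t + 7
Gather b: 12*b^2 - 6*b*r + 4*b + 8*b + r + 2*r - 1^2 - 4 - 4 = 12*b^2 + b*(12 - 6*r) + 3*r - 9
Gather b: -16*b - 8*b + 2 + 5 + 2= 9 - 24*b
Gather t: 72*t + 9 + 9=72*t + 18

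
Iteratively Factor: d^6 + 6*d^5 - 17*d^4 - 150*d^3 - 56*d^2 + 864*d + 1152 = (d - 3)*(d^5 + 9*d^4 + 10*d^3 - 120*d^2 - 416*d - 384) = (d - 3)*(d + 2)*(d^4 + 7*d^3 - 4*d^2 - 112*d - 192) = (d - 3)*(d + 2)*(d + 4)*(d^3 + 3*d^2 - 16*d - 48) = (d - 3)*(d + 2)*(d + 3)*(d + 4)*(d^2 - 16) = (d - 3)*(d + 2)*(d + 3)*(d + 4)^2*(d - 4)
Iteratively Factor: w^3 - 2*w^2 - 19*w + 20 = (w - 5)*(w^2 + 3*w - 4) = (w - 5)*(w - 1)*(w + 4)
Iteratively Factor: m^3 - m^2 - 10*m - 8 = (m + 2)*(m^2 - 3*m - 4) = (m + 1)*(m + 2)*(m - 4)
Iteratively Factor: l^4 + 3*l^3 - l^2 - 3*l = (l + 3)*(l^3 - l) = (l + 1)*(l + 3)*(l^2 - l) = (l - 1)*(l + 1)*(l + 3)*(l)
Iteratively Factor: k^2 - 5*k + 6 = (k - 2)*(k - 3)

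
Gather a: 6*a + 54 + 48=6*a + 102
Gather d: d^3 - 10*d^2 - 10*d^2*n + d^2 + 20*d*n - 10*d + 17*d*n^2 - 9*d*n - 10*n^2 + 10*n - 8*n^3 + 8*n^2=d^3 + d^2*(-10*n - 9) + d*(17*n^2 + 11*n - 10) - 8*n^3 - 2*n^2 + 10*n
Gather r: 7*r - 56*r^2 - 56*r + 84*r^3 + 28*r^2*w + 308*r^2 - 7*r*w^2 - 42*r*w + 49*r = 84*r^3 + r^2*(28*w + 252) + r*(-7*w^2 - 42*w)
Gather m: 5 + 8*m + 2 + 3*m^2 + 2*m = 3*m^2 + 10*m + 7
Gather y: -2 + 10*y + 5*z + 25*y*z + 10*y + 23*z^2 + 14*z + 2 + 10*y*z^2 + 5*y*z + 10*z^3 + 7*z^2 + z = y*(10*z^2 + 30*z + 20) + 10*z^3 + 30*z^2 + 20*z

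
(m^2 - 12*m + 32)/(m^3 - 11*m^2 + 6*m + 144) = (m - 4)/(m^2 - 3*m - 18)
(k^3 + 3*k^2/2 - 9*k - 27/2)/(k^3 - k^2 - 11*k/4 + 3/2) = 2*(k^2 - 9)/(2*k^2 - 5*k + 2)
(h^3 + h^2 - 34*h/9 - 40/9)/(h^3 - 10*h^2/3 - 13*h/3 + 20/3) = (3*h^2 - 2*h - 8)/(3*(h^2 - 5*h + 4))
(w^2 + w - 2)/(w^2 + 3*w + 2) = (w - 1)/(w + 1)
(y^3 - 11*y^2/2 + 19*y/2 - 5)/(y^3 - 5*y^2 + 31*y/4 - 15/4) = 2*(y - 2)/(2*y - 3)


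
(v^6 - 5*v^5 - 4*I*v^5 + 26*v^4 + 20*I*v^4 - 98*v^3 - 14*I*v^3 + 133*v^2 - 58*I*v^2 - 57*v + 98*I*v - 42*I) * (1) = v^6 - 5*v^5 - 4*I*v^5 + 26*v^4 + 20*I*v^4 - 98*v^3 - 14*I*v^3 + 133*v^2 - 58*I*v^2 - 57*v + 98*I*v - 42*I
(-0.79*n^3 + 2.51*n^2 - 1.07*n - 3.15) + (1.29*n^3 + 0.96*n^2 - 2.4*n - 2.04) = 0.5*n^3 + 3.47*n^2 - 3.47*n - 5.19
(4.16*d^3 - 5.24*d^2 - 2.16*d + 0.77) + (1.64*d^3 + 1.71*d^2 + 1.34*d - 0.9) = 5.8*d^3 - 3.53*d^2 - 0.82*d - 0.13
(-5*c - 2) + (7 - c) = 5 - 6*c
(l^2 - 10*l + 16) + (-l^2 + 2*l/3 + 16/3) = 64/3 - 28*l/3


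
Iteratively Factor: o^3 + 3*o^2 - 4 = (o + 2)*(o^2 + o - 2) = (o + 2)^2*(o - 1)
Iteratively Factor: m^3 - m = (m)*(m^2 - 1) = m*(m + 1)*(m - 1)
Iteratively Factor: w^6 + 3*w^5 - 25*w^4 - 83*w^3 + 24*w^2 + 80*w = (w)*(w^5 + 3*w^4 - 25*w^3 - 83*w^2 + 24*w + 80) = w*(w + 4)*(w^4 - w^3 - 21*w^2 + w + 20) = w*(w + 1)*(w + 4)*(w^3 - 2*w^2 - 19*w + 20) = w*(w - 1)*(w + 1)*(w + 4)*(w^2 - w - 20) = w*(w - 5)*(w - 1)*(w + 1)*(w + 4)*(w + 4)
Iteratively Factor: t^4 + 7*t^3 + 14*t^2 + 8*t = (t + 1)*(t^3 + 6*t^2 + 8*t) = (t + 1)*(t + 4)*(t^2 + 2*t) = t*(t + 1)*(t + 4)*(t + 2)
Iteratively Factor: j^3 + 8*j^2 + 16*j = (j + 4)*(j^2 + 4*j) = (j + 4)^2*(j)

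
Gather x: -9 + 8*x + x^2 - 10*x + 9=x^2 - 2*x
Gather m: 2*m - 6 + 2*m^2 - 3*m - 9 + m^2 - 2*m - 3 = 3*m^2 - 3*m - 18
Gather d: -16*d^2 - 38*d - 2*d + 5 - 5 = -16*d^2 - 40*d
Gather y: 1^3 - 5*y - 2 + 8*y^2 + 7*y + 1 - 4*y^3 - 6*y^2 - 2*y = -4*y^3 + 2*y^2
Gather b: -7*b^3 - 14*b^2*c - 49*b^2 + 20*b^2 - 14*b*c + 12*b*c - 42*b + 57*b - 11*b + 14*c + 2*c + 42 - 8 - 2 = -7*b^3 + b^2*(-14*c - 29) + b*(4 - 2*c) + 16*c + 32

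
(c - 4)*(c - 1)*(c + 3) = c^3 - 2*c^2 - 11*c + 12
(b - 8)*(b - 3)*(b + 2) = b^3 - 9*b^2 + 2*b + 48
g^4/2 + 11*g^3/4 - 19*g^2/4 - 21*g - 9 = (g/2 + 1)*(g - 3)*(g + 1/2)*(g + 6)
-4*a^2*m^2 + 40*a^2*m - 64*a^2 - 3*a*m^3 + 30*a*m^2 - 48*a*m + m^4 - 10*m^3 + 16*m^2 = (-4*a + m)*(a + m)*(m - 8)*(m - 2)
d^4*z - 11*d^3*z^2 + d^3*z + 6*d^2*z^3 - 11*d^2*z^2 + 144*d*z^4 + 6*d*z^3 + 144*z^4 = (d - 8*z)*(d - 6*z)*(d + 3*z)*(d*z + z)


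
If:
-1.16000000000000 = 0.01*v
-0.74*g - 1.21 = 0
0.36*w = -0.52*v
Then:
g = -1.64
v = -116.00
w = 167.56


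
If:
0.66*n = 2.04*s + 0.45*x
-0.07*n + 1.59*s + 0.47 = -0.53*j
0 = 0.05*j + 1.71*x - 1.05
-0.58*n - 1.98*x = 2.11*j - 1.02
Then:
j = 0.10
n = -0.70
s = -0.36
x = 0.61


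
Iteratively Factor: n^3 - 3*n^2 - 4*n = (n + 1)*(n^2 - 4*n) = n*(n + 1)*(n - 4)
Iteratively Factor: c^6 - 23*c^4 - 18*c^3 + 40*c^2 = (c + 2)*(c^5 - 2*c^4 - 19*c^3 + 20*c^2) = (c + 2)*(c + 4)*(c^4 - 6*c^3 + 5*c^2) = (c - 5)*(c + 2)*(c + 4)*(c^3 - c^2) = c*(c - 5)*(c + 2)*(c + 4)*(c^2 - c) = c^2*(c - 5)*(c + 2)*(c + 4)*(c - 1)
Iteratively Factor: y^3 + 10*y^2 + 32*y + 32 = (y + 2)*(y^2 + 8*y + 16) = (y + 2)*(y + 4)*(y + 4)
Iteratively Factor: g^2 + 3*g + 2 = (g + 2)*(g + 1)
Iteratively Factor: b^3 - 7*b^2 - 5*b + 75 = (b - 5)*(b^2 - 2*b - 15) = (b - 5)*(b + 3)*(b - 5)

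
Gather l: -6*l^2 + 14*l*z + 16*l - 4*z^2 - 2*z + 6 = -6*l^2 + l*(14*z + 16) - 4*z^2 - 2*z + 6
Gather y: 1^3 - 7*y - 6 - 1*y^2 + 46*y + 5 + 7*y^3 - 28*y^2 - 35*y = 7*y^3 - 29*y^2 + 4*y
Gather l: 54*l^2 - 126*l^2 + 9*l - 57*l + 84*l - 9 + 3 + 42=-72*l^2 + 36*l + 36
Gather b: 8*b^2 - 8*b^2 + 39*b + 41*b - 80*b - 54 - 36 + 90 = 0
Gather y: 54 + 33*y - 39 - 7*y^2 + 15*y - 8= -7*y^2 + 48*y + 7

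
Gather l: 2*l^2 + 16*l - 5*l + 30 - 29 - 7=2*l^2 + 11*l - 6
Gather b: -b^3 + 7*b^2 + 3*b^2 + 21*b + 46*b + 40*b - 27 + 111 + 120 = -b^3 + 10*b^2 + 107*b + 204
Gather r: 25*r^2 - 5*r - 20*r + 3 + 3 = 25*r^2 - 25*r + 6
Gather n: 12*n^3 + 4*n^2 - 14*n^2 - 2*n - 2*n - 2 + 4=12*n^3 - 10*n^2 - 4*n + 2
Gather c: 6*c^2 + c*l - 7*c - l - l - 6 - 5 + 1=6*c^2 + c*(l - 7) - 2*l - 10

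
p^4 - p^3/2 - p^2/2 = p^2*(p - 1)*(p + 1/2)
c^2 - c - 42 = (c - 7)*(c + 6)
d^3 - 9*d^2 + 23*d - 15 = (d - 5)*(d - 3)*(d - 1)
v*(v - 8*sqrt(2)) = v^2 - 8*sqrt(2)*v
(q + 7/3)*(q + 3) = q^2 + 16*q/3 + 7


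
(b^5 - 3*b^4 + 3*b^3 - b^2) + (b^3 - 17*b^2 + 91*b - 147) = b^5 - 3*b^4 + 4*b^3 - 18*b^2 + 91*b - 147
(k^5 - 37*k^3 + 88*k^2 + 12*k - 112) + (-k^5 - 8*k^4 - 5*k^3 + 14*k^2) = -8*k^4 - 42*k^3 + 102*k^2 + 12*k - 112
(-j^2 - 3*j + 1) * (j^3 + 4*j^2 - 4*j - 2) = -j^5 - 7*j^4 - 7*j^3 + 18*j^2 + 2*j - 2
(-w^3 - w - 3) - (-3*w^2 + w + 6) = -w^3 + 3*w^2 - 2*w - 9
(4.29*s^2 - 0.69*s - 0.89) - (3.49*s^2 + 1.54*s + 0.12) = 0.8*s^2 - 2.23*s - 1.01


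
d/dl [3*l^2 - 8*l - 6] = 6*l - 8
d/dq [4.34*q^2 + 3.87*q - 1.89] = 8.68*q + 3.87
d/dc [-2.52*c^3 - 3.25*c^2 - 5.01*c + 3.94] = -7.56*c^2 - 6.5*c - 5.01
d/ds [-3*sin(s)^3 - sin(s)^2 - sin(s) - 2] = (-2*sin(s) + 9*cos(s)^2 - 10)*cos(s)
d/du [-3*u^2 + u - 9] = 1 - 6*u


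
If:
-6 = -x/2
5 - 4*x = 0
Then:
No Solution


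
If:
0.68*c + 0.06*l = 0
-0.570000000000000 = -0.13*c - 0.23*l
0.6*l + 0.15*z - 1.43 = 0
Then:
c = -0.23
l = 2.61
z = -0.90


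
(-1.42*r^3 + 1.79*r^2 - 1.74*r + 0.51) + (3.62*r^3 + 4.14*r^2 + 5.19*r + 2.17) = 2.2*r^3 + 5.93*r^2 + 3.45*r + 2.68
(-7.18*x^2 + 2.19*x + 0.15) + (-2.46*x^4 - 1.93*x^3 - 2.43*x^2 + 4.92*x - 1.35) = -2.46*x^4 - 1.93*x^3 - 9.61*x^2 + 7.11*x - 1.2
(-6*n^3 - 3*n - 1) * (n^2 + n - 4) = -6*n^5 - 6*n^4 + 21*n^3 - 4*n^2 + 11*n + 4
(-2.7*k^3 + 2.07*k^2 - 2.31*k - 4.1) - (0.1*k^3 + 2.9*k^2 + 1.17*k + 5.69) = -2.8*k^3 - 0.83*k^2 - 3.48*k - 9.79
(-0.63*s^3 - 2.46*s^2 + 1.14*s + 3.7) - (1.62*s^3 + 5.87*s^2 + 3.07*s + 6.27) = -2.25*s^3 - 8.33*s^2 - 1.93*s - 2.57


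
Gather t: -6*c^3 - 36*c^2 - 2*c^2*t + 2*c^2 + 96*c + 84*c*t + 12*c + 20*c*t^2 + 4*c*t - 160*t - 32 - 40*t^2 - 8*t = -6*c^3 - 34*c^2 + 108*c + t^2*(20*c - 40) + t*(-2*c^2 + 88*c - 168) - 32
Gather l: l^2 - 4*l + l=l^2 - 3*l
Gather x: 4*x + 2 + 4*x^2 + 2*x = 4*x^2 + 6*x + 2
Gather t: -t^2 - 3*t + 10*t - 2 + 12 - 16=-t^2 + 7*t - 6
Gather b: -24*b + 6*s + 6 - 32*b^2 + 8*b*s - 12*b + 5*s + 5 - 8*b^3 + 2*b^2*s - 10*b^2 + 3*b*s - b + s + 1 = -8*b^3 + b^2*(2*s - 42) + b*(11*s - 37) + 12*s + 12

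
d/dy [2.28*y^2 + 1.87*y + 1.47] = 4.56*y + 1.87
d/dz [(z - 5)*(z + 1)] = 2*z - 4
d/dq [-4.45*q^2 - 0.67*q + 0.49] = -8.9*q - 0.67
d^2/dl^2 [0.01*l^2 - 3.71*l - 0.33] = 0.0200000000000000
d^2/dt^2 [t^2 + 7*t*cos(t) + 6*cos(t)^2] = -7*t*cos(t) + 24*sin(t)^2 - 14*sin(t) - 10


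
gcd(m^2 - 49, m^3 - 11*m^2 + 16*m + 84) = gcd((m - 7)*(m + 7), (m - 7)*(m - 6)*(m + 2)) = m - 7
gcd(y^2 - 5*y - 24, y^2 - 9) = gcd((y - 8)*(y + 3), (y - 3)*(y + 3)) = y + 3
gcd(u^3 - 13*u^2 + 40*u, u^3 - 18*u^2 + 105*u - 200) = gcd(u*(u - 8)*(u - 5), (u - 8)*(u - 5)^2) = u^2 - 13*u + 40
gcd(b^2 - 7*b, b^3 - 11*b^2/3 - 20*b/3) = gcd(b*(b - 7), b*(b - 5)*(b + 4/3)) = b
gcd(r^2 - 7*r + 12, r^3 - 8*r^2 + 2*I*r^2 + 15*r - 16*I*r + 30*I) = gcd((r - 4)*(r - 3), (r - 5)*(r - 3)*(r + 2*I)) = r - 3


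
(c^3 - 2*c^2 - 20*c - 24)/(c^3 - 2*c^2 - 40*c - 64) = (c^2 - 4*c - 12)/(c^2 - 4*c - 32)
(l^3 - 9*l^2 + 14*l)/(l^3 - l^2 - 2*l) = (l - 7)/(l + 1)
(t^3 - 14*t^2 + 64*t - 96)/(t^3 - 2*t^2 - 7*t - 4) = (t^2 - 10*t + 24)/(t^2 + 2*t + 1)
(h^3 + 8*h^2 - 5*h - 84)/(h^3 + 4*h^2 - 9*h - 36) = (h + 7)/(h + 3)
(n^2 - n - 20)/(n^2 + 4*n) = (n - 5)/n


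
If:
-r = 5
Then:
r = -5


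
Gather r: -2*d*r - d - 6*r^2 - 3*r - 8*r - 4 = -d - 6*r^2 + r*(-2*d - 11) - 4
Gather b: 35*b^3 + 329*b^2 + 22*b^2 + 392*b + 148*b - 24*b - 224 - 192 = 35*b^3 + 351*b^2 + 516*b - 416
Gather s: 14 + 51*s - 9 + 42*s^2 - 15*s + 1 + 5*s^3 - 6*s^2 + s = 5*s^3 + 36*s^2 + 37*s + 6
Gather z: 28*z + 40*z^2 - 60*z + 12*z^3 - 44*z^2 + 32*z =12*z^3 - 4*z^2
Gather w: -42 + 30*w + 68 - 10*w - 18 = 20*w + 8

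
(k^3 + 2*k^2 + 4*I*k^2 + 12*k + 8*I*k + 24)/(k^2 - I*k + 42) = (k^2 + 2*k*(1 - I) - 4*I)/(k - 7*I)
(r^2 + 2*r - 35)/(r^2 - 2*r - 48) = (-r^2 - 2*r + 35)/(-r^2 + 2*r + 48)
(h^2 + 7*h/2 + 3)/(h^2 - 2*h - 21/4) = 2*(h + 2)/(2*h - 7)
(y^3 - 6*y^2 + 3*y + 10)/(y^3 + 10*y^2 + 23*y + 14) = (y^2 - 7*y + 10)/(y^2 + 9*y + 14)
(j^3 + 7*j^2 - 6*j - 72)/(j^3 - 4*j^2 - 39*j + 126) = (j + 4)/(j - 7)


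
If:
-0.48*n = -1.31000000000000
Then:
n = 2.73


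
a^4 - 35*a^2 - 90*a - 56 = (a - 7)*(a + 1)*(a + 2)*(a + 4)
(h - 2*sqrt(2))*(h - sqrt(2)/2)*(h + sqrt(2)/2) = h^3 - 2*sqrt(2)*h^2 - h/2 + sqrt(2)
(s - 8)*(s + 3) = s^2 - 5*s - 24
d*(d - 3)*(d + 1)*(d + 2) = d^4 - 7*d^2 - 6*d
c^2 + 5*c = c*(c + 5)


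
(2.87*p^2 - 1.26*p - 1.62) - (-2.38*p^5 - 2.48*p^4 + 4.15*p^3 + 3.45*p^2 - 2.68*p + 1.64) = 2.38*p^5 + 2.48*p^4 - 4.15*p^3 - 0.58*p^2 + 1.42*p - 3.26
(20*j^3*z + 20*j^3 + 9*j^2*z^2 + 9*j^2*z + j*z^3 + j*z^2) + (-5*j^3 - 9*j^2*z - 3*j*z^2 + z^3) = 20*j^3*z + 15*j^3 + 9*j^2*z^2 + j*z^3 - 2*j*z^2 + z^3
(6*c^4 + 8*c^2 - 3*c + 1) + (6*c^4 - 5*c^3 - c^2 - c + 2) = 12*c^4 - 5*c^3 + 7*c^2 - 4*c + 3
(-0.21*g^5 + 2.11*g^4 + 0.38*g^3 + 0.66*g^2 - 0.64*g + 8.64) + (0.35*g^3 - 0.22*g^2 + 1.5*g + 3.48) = -0.21*g^5 + 2.11*g^4 + 0.73*g^3 + 0.44*g^2 + 0.86*g + 12.12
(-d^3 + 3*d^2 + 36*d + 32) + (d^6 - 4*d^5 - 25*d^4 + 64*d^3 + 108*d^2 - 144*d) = d^6 - 4*d^5 - 25*d^4 + 63*d^3 + 111*d^2 - 108*d + 32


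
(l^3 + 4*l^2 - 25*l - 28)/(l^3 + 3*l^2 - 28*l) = (l + 1)/l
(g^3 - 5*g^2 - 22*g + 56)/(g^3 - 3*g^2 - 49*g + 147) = (g^2 + 2*g - 8)/(g^2 + 4*g - 21)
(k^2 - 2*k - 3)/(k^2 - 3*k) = (k + 1)/k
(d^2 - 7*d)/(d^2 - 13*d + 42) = d/(d - 6)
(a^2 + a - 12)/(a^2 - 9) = (a + 4)/(a + 3)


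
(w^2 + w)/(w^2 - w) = (w + 1)/(w - 1)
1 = 1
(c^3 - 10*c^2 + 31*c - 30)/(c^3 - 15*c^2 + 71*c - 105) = (c - 2)/(c - 7)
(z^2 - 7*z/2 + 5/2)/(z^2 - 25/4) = 2*(z - 1)/(2*z + 5)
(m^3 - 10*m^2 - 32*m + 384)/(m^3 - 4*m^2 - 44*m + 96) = (m - 8)/(m - 2)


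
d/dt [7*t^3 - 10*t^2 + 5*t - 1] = 21*t^2 - 20*t + 5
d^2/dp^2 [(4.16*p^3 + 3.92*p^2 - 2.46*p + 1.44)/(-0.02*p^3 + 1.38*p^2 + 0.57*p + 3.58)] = (3.46944695195361e-18*p^7 - 0.232768*p^6 - 0.278639999999989*p^5 - 4.25668800000001*p^4 + 50.7001360000001*p^3 + 51.022944*p^2 - 400.232496*p - 97.227688)/(8.0e-6*p^9 - 0.001656*p^8 + 0.11358*p^7 - 2.537976*p^6 - 2.644182*p^5 - 21.55347*p^4 - 16.312377*p^3 - 56.549322*p^2 - 21.916044*p - 45.882712)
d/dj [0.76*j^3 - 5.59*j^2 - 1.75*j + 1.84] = 2.28*j^2 - 11.18*j - 1.75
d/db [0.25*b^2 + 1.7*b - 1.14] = 0.5*b + 1.7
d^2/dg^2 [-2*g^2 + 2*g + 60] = -4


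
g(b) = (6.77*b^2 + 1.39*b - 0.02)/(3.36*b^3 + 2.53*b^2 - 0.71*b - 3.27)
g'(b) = (13.54*b + 1.39)/(3.36*b^3 + 2.53*b^2 - 0.71*b - 3.27) + (-10.08*b^2 - 5.06*b + 0.71)*(6.77*b^2 + 1.39*b - 0.02)/(3.36*b^3 + 2.53*b^2 - 0.71*b - 3.27)^2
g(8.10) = 0.23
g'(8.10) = -0.03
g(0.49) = -0.87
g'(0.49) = -4.47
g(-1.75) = -1.49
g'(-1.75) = -0.76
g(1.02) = 3.83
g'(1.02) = -19.07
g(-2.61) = -0.97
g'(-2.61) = -0.43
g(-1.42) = -1.72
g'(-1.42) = -0.52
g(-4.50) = -0.51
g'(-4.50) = -0.13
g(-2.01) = -1.30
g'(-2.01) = -0.68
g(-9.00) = -0.24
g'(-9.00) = -0.03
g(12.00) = 0.16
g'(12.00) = -0.01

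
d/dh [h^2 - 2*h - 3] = 2*h - 2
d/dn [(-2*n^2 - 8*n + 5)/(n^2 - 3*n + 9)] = (14*n^2 - 46*n - 57)/(n^4 - 6*n^3 + 27*n^2 - 54*n + 81)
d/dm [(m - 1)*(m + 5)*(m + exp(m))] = m^2*exp(m) + 3*m^2 + 6*m*exp(m) + 8*m - exp(m) - 5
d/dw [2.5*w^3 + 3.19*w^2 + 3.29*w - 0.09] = 7.5*w^2 + 6.38*w + 3.29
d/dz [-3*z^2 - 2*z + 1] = -6*z - 2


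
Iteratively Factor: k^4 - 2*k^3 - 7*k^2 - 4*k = (k + 1)*(k^3 - 3*k^2 - 4*k) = (k - 4)*(k + 1)*(k^2 + k) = k*(k - 4)*(k + 1)*(k + 1)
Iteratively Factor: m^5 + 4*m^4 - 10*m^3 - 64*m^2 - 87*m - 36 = (m - 4)*(m^4 + 8*m^3 + 22*m^2 + 24*m + 9) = (m - 4)*(m + 3)*(m^3 + 5*m^2 + 7*m + 3) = (m - 4)*(m + 1)*(m + 3)*(m^2 + 4*m + 3) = (m - 4)*(m + 1)*(m + 3)^2*(m + 1)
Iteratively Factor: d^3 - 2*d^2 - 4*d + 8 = (d - 2)*(d^2 - 4) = (d - 2)^2*(d + 2)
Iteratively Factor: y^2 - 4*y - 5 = (y - 5)*(y + 1)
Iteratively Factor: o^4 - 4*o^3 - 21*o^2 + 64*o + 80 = (o + 4)*(o^3 - 8*o^2 + 11*o + 20) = (o - 5)*(o + 4)*(o^2 - 3*o - 4) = (o - 5)*(o + 1)*(o + 4)*(o - 4)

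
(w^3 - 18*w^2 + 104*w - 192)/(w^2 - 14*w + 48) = w - 4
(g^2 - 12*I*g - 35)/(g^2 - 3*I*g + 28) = (g - 5*I)/(g + 4*I)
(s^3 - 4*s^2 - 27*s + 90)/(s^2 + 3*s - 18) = (s^2 - s - 30)/(s + 6)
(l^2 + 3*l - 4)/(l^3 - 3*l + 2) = (l + 4)/(l^2 + l - 2)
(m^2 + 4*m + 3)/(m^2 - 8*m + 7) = (m^2 + 4*m + 3)/(m^2 - 8*m + 7)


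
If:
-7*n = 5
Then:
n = -5/7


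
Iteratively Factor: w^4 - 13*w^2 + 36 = (w - 3)*(w^3 + 3*w^2 - 4*w - 12) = (w - 3)*(w + 2)*(w^2 + w - 6) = (w - 3)*(w + 2)*(w + 3)*(w - 2)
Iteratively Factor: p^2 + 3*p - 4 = (p + 4)*(p - 1)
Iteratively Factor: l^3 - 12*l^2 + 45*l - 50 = (l - 2)*(l^2 - 10*l + 25) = (l - 5)*(l - 2)*(l - 5)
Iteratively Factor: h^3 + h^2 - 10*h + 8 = (h + 4)*(h^2 - 3*h + 2) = (h - 2)*(h + 4)*(h - 1)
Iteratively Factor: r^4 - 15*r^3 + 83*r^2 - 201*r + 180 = (r - 3)*(r^3 - 12*r^2 + 47*r - 60) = (r - 4)*(r - 3)*(r^2 - 8*r + 15) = (r - 5)*(r - 4)*(r - 3)*(r - 3)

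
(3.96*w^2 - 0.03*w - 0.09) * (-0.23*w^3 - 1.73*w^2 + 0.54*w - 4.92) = -0.9108*w^5 - 6.8439*w^4 + 2.211*w^3 - 19.3437*w^2 + 0.099*w + 0.4428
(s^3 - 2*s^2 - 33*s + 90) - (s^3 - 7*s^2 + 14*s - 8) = 5*s^2 - 47*s + 98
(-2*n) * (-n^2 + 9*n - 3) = 2*n^3 - 18*n^2 + 6*n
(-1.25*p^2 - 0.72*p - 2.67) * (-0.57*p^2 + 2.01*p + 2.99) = 0.7125*p^4 - 2.1021*p^3 - 3.6628*p^2 - 7.5195*p - 7.9833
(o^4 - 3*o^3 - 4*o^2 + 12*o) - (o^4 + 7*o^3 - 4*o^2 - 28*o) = -10*o^3 + 40*o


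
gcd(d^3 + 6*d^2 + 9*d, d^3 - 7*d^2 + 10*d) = d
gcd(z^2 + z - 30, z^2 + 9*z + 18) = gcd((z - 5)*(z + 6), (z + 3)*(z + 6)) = z + 6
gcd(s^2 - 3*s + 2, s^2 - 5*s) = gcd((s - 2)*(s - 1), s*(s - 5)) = 1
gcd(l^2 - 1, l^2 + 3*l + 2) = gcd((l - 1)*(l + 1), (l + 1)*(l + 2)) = l + 1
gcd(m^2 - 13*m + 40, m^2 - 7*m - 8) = m - 8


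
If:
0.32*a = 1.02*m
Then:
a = 3.1875*m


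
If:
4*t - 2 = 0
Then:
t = 1/2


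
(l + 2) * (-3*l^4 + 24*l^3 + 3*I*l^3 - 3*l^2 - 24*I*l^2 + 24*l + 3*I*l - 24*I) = -3*l^5 + 18*l^4 + 3*I*l^4 + 45*l^3 - 18*I*l^3 + 18*l^2 - 45*I*l^2 + 48*l - 18*I*l - 48*I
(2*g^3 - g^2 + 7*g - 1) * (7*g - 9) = 14*g^4 - 25*g^3 + 58*g^2 - 70*g + 9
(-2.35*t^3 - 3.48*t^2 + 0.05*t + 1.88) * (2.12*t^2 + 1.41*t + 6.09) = -4.982*t^5 - 10.6911*t^4 - 19.1123*t^3 - 17.1371*t^2 + 2.9553*t + 11.4492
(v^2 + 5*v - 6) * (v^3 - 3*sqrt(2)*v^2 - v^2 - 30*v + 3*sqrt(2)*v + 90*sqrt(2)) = v^5 - 3*sqrt(2)*v^4 + 4*v^4 - 41*v^3 - 12*sqrt(2)*v^3 - 144*v^2 + 123*sqrt(2)*v^2 + 180*v + 432*sqrt(2)*v - 540*sqrt(2)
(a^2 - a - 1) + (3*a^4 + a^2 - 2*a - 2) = 3*a^4 + 2*a^2 - 3*a - 3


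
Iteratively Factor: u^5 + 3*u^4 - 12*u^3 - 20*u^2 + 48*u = (u)*(u^4 + 3*u^3 - 12*u^2 - 20*u + 48) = u*(u - 2)*(u^3 + 5*u^2 - 2*u - 24) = u*(u - 2)*(u + 3)*(u^2 + 2*u - 8) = u*(u - 2)*(u + 3)*(u + 4)*(u - 2)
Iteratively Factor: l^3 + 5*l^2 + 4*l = (l + 1)*(l^2 + 4*l) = (l + 1)*(l + 4)*(l)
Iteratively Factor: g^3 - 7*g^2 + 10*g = (g)*(g^2 - 7*g + 10) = g*(g - 5)*(g - 2)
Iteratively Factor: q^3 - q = (q + 1)*(q^2 - q) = (q - 1)*(q + 1)*(q)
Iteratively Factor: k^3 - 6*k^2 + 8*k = (k - 4)*(k^2 - 2*k) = (k - 4)*(k - 2)*(k)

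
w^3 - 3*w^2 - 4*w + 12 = (w - 3)*(w - 2)*(w + 2)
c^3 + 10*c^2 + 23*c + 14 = (c + 1)*(c + 2)*(c + 7)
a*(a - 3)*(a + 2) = a^3 - a^2 - 6*a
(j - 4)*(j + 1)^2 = j^3 - 2*j^2 - 7*j - 4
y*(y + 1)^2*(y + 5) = y^4 + 7*y^3 + 11*y^2 + 5*y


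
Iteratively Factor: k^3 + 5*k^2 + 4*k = (k + 1)*(k^2 + 4*k) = k*(k + 1)*(k + 4)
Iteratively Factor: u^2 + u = (u + 1)*(u)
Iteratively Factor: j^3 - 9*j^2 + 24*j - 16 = (j - 1)*(j^2 - 8*j + 16) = (j - 4)*(j - 1)*(j - 4)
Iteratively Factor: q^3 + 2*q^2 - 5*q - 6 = (q + 1)*(q^2 + q - 6) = (q - 2)*(q + 1)*(q + 3)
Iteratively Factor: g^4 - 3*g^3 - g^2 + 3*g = (g)*(g^3 - 3*g^2 - g + 3) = g*(g - 3)*(g^2 - 1) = g*(g - 3)*(g + 1)*(g - 1)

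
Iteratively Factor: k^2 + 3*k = (k + 3)*(k)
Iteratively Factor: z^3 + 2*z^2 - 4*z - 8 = (z - 2)*(z^2 + 4*z + 4) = (z - 2)*(z + 2)*(z + 2)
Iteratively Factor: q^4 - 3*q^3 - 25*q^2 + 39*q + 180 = (q + 3)*(q^3 - 6*q^2 - 7*q + 60) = (q - 4)*(q + 3)*(q^2 - 2*q - 15) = (q - 4)*(q + 3)^2*(q - 5)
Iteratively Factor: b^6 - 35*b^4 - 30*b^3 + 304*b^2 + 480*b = (b + 4)*(b^5 - 4*b^4 - 19*b^3 + 46*b^2 + 120*b) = b*(b + 4)*(b^4 - 4*b^3 - 19*b^2 + 46*b + 120) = b*(b - 5)*(b + 4)*(b^3 + b^2 - 14*b - 24) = b*(b - 5)*(b + 3)*(b + 4)*(b^2 - 2*b - 8) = b*(b - 5)*(b - 4)*(b + 3)*(b + 4)*(b + 2)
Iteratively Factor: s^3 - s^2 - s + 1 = (s - 1)*(s^2 - 1) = (s - 1)*(s + 1)*(s - 1)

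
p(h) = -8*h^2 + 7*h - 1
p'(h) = 7 - 16*h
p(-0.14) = -2.14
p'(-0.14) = 9.24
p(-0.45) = -5.77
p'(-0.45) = 14.20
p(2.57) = -35.85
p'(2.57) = -34.12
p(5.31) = -189.40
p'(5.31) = -77.96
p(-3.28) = -110.03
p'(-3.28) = 59.48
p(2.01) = -19.25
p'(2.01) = -25.16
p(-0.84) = -12.52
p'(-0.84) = 20.44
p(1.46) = -7.83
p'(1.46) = -16.36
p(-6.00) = -331.00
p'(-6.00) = 103.00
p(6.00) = -247.00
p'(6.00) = -89.00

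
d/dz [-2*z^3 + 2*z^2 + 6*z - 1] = -6*z^2 + 4*z + 6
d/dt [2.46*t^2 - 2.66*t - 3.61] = 4.92*t - 2.66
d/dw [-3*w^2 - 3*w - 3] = -6*w - 3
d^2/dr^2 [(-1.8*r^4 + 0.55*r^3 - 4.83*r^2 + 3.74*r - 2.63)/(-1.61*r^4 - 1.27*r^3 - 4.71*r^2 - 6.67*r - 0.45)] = (2.8421709430404e-14*r^10 - 10.21223*r^9 - 6.77842199999998*r^8 - 264.009732*r^7 + 68.87086*r^6 - 296.811732*r^5 + 694.306056*r^4 + 14.0152919999999*r^3 + 419.56554*r^2 + 533.614806*r + 247.270414)/(4.173281*r^12 + 9.875901*r^11 + 44.41668*r^10 + 111.699526*r^9 + 215.267709*r^8 + 425.791902*r^7 + 581.407917*r^6 + 658.55163*r^5 + 682.426197*r^4 + 382.334878*r^3 + 62.92134*r^2 + 4.052025*r + 0.091125)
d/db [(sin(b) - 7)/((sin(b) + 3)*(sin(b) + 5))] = (14*sin(b) + cos(b)^2 + 70)*cos(b)/((sin(b) + 3)^2*(sin(b) + 5)^2)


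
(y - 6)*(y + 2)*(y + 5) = y^3 + y^2 - 32*y - 60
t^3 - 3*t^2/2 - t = t*(t - 2)*(t + 1/2)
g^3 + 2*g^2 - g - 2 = (g - 1)*(g + 1)*(g + 2)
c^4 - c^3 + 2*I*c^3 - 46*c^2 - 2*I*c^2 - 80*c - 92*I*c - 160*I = (c - 8)*(c + 2)*(c + 5)*(c + 2*I)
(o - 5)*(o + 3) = o^2 - 2*o - 15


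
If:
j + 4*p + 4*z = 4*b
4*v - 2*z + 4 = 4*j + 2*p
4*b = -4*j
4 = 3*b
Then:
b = 4/3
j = -4/3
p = 5/3 - z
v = -3/2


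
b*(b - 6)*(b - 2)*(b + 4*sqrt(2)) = b^4 - 8*b^3 + 4*sqrt(2)*b^3 - 32*sqrt(2)*b^2 + 12*b^2 + 48*sqrt(2)*b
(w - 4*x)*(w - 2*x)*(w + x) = w^3 - 5*w^2*x + 2*w*x^2 + 8*x^3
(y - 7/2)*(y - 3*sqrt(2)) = y^2 - 3*sqrt(2)*y - 7*y/2 + 21*sqrt(2)/2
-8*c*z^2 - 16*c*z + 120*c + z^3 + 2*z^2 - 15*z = (-8*c + z)*(z - 3)*(z + 5)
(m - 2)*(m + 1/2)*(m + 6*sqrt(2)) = m^3 - 3*m^2/2 + 6*sqrt(2)*m^2 - 9*sqrt(2)*m - m - 6*sqrt(2)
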